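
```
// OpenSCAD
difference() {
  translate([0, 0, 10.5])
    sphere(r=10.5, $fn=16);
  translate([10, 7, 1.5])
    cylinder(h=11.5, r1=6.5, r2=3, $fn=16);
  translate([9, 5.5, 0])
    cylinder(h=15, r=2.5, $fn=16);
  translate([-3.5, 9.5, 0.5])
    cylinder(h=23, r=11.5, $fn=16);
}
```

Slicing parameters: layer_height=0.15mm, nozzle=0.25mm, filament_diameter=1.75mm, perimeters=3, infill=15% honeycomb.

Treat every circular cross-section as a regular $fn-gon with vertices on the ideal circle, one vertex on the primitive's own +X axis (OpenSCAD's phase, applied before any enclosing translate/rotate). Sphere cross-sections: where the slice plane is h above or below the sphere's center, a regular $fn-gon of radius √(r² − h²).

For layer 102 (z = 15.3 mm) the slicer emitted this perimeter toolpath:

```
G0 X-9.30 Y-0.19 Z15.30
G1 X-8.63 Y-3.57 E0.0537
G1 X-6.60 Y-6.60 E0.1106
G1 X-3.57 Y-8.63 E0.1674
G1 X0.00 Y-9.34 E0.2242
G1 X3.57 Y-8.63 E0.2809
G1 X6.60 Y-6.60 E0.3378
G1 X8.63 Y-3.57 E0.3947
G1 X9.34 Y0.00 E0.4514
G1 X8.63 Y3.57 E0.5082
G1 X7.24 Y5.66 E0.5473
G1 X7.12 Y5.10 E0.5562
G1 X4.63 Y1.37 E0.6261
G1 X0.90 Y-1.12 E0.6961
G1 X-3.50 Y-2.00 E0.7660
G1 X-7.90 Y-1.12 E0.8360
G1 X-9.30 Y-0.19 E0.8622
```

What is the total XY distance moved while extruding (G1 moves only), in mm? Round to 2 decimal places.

55.30 mm

Sum the Euclidean lengths of each G1 segment: total = 55.30 mm.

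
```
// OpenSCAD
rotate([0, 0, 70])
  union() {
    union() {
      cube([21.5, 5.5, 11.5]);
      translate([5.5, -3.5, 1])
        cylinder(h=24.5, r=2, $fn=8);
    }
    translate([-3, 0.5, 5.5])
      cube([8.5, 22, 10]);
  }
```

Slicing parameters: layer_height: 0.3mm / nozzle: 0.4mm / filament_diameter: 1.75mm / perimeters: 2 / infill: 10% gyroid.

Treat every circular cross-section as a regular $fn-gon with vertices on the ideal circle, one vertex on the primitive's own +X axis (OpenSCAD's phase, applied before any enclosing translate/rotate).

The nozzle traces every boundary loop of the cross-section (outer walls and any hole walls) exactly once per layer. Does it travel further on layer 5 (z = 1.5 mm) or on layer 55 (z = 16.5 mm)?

layer 5 (z = 1.5 mm)

Layer 5 (z = 1.5): the cube (footprint 21.5×5.5) is included at this height (perimeter 54.00 mm); the r=2 cylinder at (5.5, -3.5) gives a regular 8-gon of circumradius 2 (constant along its height) (perimeter = 2·8·2.000·sin(180°/8) = 12.25 mm); Combining (union): the 2 present regions are separate (no shared area or edge), so areas and boundary lengths simply add and each stays a separate island — boundary = 66.25 mm; the cube at (-3, 0.5) is absent (z outside [5.5, 15.5]); Combining (union): only the result so far is present, so the union is just that shape — boundary = 66.25 mm; (whole slice rotated 70° about Z — lengths, areas and connectivity unchanged). So its perimeter = 66.25 mm. Layer 55 (z = 16.5): the cube does not reach this height (z outside [0, 11.5]); the cylinder at (5.5, -3.5): section is a regular 8-gon, circumradius r=2 (perimeter = 2·8·2.000·sin(180°/8) = 12.25 mm); Taking the union: only the r=2 cylinder at (5.5, -3.5) is present, so the union is just that shape — boundary = 12.25 mm; the cube at (-3, 0.5) is not intersected at this z (z outside [5.5, 15.5]); Merging all regions: only the result so far is present, so the union is just that shape — boundary = 12.25 mm; (whole slice rotated 70° about Z — lengths, areas and connectivity unchanged). So its perimeter = 12.25 mm. Layer 5 is larger (66.25 vs 12.25 mm).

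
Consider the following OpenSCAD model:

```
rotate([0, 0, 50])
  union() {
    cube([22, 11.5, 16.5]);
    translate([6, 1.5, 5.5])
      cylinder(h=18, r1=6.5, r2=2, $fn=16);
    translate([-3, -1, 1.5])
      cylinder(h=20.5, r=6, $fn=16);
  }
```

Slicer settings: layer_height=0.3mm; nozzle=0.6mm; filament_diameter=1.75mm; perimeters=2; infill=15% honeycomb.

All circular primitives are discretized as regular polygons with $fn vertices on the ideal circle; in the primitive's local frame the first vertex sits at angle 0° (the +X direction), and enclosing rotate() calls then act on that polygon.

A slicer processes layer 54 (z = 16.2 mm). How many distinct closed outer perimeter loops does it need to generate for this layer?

1

At z = 16.2 mm: the 22×11.5 cube contributes its full rectangle; the cone at (6, 1.5) (r1=6.5→r2=2) has section circumradius 3.825 here — a regular 16-gon; the r=6 cylinder at (-3, -1) contributes a regular 16-gon of circumradius 6; Taking the union: the regions partially overlap (shared area 41.19 mm²), so overlapping operands fuse into one piece — 1 connected region; (whole slice rotated 50° about Z — lengths, areas and connectivity unchanged). The result has 1 disconnected region.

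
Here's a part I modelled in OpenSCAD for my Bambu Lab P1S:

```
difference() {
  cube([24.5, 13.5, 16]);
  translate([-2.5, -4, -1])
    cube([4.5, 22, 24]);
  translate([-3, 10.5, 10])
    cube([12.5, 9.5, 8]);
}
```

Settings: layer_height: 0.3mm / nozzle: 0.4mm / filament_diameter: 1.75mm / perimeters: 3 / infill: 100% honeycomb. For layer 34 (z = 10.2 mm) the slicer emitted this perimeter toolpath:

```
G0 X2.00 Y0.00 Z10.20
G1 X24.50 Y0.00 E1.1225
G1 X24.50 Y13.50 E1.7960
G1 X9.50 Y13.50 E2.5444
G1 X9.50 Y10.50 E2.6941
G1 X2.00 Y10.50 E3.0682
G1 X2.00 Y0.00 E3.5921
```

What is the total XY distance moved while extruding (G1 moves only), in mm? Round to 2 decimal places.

Sum the Euclidean lengths of each G1 segment: total = 72.00 mm.

72.00 mm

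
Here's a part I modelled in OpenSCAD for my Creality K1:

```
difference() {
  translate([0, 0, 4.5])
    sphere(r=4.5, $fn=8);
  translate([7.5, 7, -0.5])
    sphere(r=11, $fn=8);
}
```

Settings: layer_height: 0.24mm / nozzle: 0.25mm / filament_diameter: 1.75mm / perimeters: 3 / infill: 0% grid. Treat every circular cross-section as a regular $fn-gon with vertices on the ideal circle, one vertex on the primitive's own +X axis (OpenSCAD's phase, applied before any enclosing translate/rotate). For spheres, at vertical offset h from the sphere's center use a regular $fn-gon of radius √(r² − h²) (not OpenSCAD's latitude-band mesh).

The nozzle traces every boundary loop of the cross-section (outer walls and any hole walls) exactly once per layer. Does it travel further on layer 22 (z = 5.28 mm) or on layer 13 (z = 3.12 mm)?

layer 22 (z = 5.28 mm)

Layer 22 (z = 5.28): the sphere: section is a regular 8-gon, circumradius = √(r²−h²) = √(4.5²−0.78²) = 4.432 (perimeter = 2·8·4.432·sin(180°/8) = 27.14 mm); the r=11 sphere at (7.5, 7) contributes a regular 8-gon of circumradius √(11²−5.78²) = 9.359 (perimeter = 2·8·9.359·sin(180°/8) = 57.30 mm); Subtracting the remaining from the first: starting from the r=4.5 sphere, the r=11 sphere at (7.5, 7) partially overlaps it — only the 14.31 mm² overlap (of its 247.75 mm²) is removed, clipping the outline — boundary = 26.12 mm. So its perimeter = 26.12 mm. Layer 13 (z = 3.12): the r=4.5 sphere slices to a regular 8-gon of circumradius 4.283 (√(r²−h²) with h=1.38 from center) (perimeter = 2·8·4.283·sin(180°/8) = 26.23 mm); the r=11 sphere at (7.5, 7) slices to a regular 8-gon of circumradius 10.387 (√(r²−h²) with h=3.62 from center) (perimeter = 2·8·10.387·sin(180°/8) = 63.60 mm); Taking the first minus the rest: starting from the r=4.5 sphere, the r=11 sphere at (7.5, 7) partially overlaps it — only the 20.40 mm² overlap (of its 305.17 mm²) is removed, clipping the outline — boundary = 24.16 mm. So its perimeter = 24.16 mm. Layer 22 is larger (26.12 vs 24.16 mm).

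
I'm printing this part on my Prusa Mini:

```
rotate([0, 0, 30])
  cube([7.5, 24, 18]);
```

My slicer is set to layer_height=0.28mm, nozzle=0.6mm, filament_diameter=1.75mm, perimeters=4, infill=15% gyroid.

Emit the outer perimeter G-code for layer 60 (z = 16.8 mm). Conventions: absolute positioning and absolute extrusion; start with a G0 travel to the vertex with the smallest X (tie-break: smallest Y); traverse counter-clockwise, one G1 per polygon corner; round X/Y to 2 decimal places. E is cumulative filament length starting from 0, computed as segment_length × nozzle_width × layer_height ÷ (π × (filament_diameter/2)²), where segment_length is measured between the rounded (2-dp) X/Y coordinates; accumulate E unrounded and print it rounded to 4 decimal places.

G0 X-12.00 Y20.78 Z16.80
G1 X0.00 Y0.00 E1.6760
G1 X6.50 Y3.75 E2.2002
G1 X-5.50 Y24.53 E3.8762
G1 X-12.00 Y20.78 E4.4003

At z = 16.8 mm: the cube is present — its section is the full 7.5×24 rectangle; (whole slice rotated 30° about Z — lengths, areas and connectivity unchanged). The outline is a single polygon with 4 vertices. Extrusion per mm of travel: 0.6 × 0.28 / (π × 0.875²) = 0.069846. Accumulating E over each segment gives final E = 4.4003.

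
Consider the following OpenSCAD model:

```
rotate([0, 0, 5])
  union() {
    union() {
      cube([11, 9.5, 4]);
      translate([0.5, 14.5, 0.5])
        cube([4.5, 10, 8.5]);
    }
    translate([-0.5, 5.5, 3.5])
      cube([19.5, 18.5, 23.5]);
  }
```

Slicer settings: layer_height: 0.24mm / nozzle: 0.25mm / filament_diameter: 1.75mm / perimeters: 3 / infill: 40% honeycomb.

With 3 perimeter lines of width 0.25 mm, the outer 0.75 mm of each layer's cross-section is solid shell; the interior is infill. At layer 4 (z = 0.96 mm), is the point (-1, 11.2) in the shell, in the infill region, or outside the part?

At z = 0.96 mm: the 11×9.5 cube contributes its full rectangle; the 4.5×10 cube at (0.5, 14.5) contributes its full rectangle; Merging all regions: the 2 present regions are separate (no shared area or edge), so areas and boundary lengths simply add and each stays a separate island — 2 connected regions; the cube at (-0.5, 5.5) is absent (z outside [3.5, 27]); Combining (union): only that combined region is present, so the union is just that shape — 2 connected regions; (whole slice rotated 5° about Z — lengths, areas and connectivity unchanged). Overall, the cross-section has 2 separate islands. Undo the 5° rotation: the query point maps to (-0.020, 11.245) in the un-rotated model frame. The nearest boundary edge runs (0.00, 0.00)→(0.00, 9.50); distance from the point to it = 1.74 mm. The point is not inside any of the regions above, so it lies outside the cross-section (1.74 mm from the nearest boundary).

outside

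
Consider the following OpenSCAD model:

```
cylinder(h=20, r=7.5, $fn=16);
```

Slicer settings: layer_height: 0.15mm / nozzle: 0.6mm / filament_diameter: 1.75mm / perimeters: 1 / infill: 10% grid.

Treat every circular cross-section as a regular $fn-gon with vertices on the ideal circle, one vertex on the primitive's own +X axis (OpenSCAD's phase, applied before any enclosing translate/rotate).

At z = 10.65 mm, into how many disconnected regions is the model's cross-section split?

1

At z = 10.65 mm: the r=7.5 cylinder contributes a regular 16-gon of circumradius 7.5. The result has 1 disconnected region.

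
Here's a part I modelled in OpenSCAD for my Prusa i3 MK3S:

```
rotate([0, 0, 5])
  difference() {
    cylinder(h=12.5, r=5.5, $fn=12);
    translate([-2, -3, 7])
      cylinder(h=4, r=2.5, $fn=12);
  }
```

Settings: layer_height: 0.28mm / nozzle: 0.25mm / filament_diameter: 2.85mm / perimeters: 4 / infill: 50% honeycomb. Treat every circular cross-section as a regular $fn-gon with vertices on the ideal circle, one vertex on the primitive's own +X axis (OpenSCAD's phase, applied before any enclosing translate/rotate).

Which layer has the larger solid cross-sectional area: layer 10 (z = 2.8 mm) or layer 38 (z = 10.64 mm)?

Layer 10 (z = 2.8): the r=5.5 cylinder contributes a regular 12-gon of circumradius 5.5 (area = (12/2)·5.500²·sin(360°/12) = 90.75 mm²); the cylinder at (-2, -3) is not intersected at this z (z outside [7, 11]); After the difference (first − rest): none of the subtracted shapes is present at this height, so the r=5.5 cylinder is unchanged — area = 90.75 mm²; (rotated 5° about Z; rotation is an isometry so areas/perimeters/island counts are preserved). So its area = 90.75 mm². Layer 38 (z = 10.64): the r=5.5 cylinder gives a regular 12-gon of circumradius 5.5 (constant along its height) (area = (12/2)·5.500²·sin(360°/12) = 90.75 mm²); the r=2.5 cylinder at (-2, -3) gives a regular 12-gon of circumradius 2.5 (constant along its height) (area = (12/2)·2.500²·sin(360°/12) = 18.75 mm²); Taking the first minus the rest: starting from the r=5.5 cylinder (90.75 mm²), the r=2.5 cylinder at (-2, -3) partially overlaps it — only the 16.75 mm² overlap (of its 18.75 mm²) is removed, clipping the outline — area = 74.00 mm²; (rotated 5° about Z; rotation is an isometry so areas/perimeters/island counts are preserved). So its area = 74.00 mm². Layer 10 is larger (90.75 vs 74.00 mm²).

layer 10 (z = 2.8 mm)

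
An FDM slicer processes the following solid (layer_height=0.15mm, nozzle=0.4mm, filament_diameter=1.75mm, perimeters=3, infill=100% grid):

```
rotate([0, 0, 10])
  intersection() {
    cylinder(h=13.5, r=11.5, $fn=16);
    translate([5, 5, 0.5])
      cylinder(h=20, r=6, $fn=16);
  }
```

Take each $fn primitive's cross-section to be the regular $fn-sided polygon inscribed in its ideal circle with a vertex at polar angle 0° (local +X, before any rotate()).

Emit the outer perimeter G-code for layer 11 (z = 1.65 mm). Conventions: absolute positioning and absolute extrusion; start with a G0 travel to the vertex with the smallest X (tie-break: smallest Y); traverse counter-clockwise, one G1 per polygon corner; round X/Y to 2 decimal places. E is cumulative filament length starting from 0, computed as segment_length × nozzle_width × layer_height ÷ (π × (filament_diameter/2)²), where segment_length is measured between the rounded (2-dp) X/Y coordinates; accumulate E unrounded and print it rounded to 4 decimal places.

At z = 1.65 mm: the r=11.5 cylinder gives a regular 16-gon of circumradius 11.5 (constant along its height); the r=6 cylinder at (5, 5) contributes a regular 16-gon of circumradius 6; Taking the intersection: the r=6 cylinder at (5, 5) partially overlaps the r=11.5 cylinder; clipping to the common part keeps 98.24 mm² — 1 connected region; (whole slice rotated 10° about Z — lengths, areas and connectivity unchanged). The outline is a single polygon with 16 vertices. Extrusion per mm of travel: 0.4 × 0.15 / (π × 0.875²) = 0.024945. Accumulating E over each segment gives final E = 0.8942.

G0 X-1.85 Y4.75 Z1.65
G1 X-1.00 Y2.57 E0.0584
G1 X0.61 Y0.88 E0.1166
G1 X2.76 Y-0.07 E0.1752
G1 X5.10 Y-0.12 E0.2336
G1 X7.28 Y0.73 E0.2920
G1 X8.97 Y2.35 E0.3504
G1 X9.91 Y4.49 E0.4087
G1 X9.94 Y5.57 E0.4356
G1 X9.70 Y6.18 E0.4520
G1 X6.60 Y9.42 E0.5638
G1 X2.49 Y11.23 E0.6759
G1 X1.83 Y11.24 E0.6923
G1 X0.83 Y10.85 E0.7191
G1 X-0.86 Y9.23 E0.7775
G1 X-1.80 Y7.09 E0.8358
G1 X-1.85 Y4.75 E0.8942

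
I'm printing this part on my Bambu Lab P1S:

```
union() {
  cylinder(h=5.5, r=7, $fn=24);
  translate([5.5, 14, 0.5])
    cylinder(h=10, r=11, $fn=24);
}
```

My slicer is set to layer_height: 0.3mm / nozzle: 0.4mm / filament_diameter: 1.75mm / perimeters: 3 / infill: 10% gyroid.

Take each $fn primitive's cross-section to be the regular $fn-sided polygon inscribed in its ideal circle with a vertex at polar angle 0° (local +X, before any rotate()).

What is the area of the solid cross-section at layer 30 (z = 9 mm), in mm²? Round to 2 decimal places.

At z = 9 mm: the cylinder does not reach this height (z outside [0, 5.5]); the r=11 cylinder at (5.5, 14) gives a regular 24-gon of circumradius 11 (constant along its height) (area = (24/2)·11.000²·sin(360°/24) = 375.81 mm²); Merging all regions: only the r=11 cylinder at (5.5, 14) is present, so the union is just that shape — area = 375.81 mm². Overall, the cross-section is a single solid region. Net area = 375.81 mm².

375.81 mm²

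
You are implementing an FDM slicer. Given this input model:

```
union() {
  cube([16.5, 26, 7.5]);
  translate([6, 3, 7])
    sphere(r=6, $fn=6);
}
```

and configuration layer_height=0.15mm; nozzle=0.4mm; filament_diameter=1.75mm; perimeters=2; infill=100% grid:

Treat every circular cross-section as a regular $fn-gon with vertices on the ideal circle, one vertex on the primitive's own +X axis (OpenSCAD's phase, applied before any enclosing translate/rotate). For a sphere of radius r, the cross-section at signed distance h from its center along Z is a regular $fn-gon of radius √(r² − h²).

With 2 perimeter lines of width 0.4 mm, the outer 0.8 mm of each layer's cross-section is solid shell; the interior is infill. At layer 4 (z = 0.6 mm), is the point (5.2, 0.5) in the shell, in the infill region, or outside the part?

At z = 0.6 mm: the cube is present — its section is the full 16.5×26 rectangle; the sphere at (6, 3) does not reach this height (|z−center|=6.400 > r=6); Combining (union): only the 16.5×26 cube is present, so the union is just that shape — 1 connected region. Overall, the cross-section is a single solid region. The nearest boundary edge runs (0.00, 0.00)→(16.50, 0.00); distance from the point to it = 0.50 mm. The point is inside the cross-section, 0.50 mm from the nearest boundary — within the 0.8 mm shell band (2 × 0.4).

shell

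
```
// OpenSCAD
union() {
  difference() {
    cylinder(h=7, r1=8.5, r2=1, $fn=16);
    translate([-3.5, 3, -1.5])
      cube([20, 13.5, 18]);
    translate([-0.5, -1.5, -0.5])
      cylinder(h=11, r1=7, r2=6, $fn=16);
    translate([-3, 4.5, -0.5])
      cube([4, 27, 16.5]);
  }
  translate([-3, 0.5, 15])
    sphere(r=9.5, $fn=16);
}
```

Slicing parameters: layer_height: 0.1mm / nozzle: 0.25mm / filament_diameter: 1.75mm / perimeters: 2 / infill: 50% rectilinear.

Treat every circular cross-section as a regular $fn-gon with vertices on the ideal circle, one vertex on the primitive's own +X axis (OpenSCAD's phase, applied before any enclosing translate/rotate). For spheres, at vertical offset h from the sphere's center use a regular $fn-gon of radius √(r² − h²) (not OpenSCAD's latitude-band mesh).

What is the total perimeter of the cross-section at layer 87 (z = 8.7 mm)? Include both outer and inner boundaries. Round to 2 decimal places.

44.39 mm

At z = 8.7 mm: the cone does not reach this height (z outside [0, 7]); the 20×13.5 cube at (-3.5, 3) contributes its full rectangle (perimeter 67.00 mm); the cone at (-0.5, -1.5): at t=0.836 of its height the radius interpolates to r₁+(r₂−r₁)t = 6.164, giving a regular 16-gon of that circumradius (perimeter = 2·16·6.164·sin(180°/16) = 38.48 mm); the cube at (-3, 4.5) is present — its section is the full 4×27 rectangle (perimeter 62.00 mm); Taking the first minus the rest: the first operand is absent here, so nothing remains; the r=9.5 sphere at (-3, 0.5) contributes a regular 16-gon of circumradius √(9.5²−6.3²) = 7.111 (perimeter = 2·16·7.111·sin(180°/16) = 44.39 mm); Merging all regions: only the r=9.5 sphere at (-3, 0.5) is present, so the union is just that shape — boundary = 44.39 mm. Overall, the cross-section is a single solid region. Total boundary length (outer) = 44.39 mm.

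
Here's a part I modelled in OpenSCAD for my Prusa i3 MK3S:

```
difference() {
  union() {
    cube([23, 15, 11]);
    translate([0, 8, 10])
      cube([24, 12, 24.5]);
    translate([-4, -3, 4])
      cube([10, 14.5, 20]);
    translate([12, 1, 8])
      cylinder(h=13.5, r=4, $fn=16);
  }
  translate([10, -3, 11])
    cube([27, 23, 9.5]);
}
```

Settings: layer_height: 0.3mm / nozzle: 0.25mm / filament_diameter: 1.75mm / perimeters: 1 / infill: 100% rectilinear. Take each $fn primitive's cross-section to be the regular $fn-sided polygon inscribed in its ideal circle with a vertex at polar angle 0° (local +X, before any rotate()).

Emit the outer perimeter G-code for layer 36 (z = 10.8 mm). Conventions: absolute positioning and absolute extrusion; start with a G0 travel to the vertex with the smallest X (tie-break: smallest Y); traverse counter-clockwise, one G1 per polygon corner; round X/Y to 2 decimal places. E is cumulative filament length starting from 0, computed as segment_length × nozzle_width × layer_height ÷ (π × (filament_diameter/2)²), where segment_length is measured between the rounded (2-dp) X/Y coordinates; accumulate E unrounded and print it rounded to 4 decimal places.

G0 X-4.00 Y-3.00 Z10.80
G1 X6.00 Y-3.00 E0.3118
G1 X6.00 Y0.00 E0.4054
G1 X8.20 Y0.00 E0.4740
G1 X8.30 Y-0.53 E0.4908
G1 X9.17 Y-1.83 E0.5396
G1 X10.47 Y-2.70 E0.5883
G1 X12.00 Y-3.00 E0.6369
G1 X13.53 Y-2.70 E0.6856
G1 X14.83 Y-1.83 E0.7343
G1 X15.70 Y-0.53 E0.7831
G1 X15.80 Y0.00 E0.7999
G1 X23.00 Y0.00 E1.0244
G1 X23.00 Y8.00 E1.2739
G1 X24.00 Y8.00 E1.3051
G1 X24.00 Y20.00 E1.6792
G1 X0.00 Y20.00 E2.4276
G1 X0.00 Y11.50 E2.6926
G1 X-4.00 Y11.50 E2.8174
G1 X-4.00 Y-3.00 E3.2695

At z = 10.8 mm: the cube (footprint 23×15) is included at this height; the cube at (0, 8) (footprint 24×12) is included at this height; the cube at (-4, -3) is present — its section is the full 10×14.5 rectangle; the r=4 cylinder at (12, 1) contributes a regular 16-gon of circumradius 4; Merging all regions: the regions partially overlap (shared area 262.29 mm²), so overlapping operands fuse into one piece — 1 connected region; the cube at (10, -3) is absent (z outside [11, 20.5]); Subtracting the remaining from the first: none of the subtracted shapes is present at this height, so the result so far is unchanged — 1 connected region. The outline is a single polygon with 19 vertices. Extrusion per mm of travel: 0.25 × 0.3 / (π × 0.875²) = 0.031181. Accumulating E over each segment gives final E = 3.2695.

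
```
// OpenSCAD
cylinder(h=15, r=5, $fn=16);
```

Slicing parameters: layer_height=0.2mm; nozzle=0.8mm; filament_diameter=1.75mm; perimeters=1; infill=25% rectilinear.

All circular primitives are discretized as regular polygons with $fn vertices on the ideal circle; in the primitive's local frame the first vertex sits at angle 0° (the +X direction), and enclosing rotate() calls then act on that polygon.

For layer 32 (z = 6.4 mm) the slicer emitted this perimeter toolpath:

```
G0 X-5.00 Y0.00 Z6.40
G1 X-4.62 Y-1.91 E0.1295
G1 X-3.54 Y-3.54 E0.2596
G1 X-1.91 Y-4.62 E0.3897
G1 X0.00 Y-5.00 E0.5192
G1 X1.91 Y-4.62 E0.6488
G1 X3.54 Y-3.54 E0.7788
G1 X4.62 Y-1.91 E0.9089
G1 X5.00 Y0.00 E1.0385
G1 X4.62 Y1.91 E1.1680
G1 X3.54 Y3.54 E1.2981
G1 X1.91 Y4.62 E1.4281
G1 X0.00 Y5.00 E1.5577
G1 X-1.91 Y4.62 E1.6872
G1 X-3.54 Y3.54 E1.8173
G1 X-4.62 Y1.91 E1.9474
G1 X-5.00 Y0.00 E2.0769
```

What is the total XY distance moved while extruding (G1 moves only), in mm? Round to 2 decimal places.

31.22 mm

Sum the Euclidean lengths of each G1 segment: total = 31.22 mm.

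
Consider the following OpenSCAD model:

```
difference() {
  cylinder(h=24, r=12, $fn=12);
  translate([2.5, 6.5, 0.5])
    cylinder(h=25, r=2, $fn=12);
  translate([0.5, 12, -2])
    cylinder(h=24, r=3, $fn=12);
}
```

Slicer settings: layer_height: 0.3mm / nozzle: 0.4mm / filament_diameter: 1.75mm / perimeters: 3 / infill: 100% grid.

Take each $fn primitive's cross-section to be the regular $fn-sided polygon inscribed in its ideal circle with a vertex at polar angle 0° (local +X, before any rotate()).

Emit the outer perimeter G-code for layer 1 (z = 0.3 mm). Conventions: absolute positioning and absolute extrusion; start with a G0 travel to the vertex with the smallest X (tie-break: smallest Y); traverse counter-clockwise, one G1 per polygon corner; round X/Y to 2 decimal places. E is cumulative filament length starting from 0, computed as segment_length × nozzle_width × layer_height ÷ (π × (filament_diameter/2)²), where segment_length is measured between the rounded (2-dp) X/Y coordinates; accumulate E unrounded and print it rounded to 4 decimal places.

At z = 0.3 mm: the cylinder: section is a regular 12-gon, circumradius r=12; the cylinder at (2.5, 6.5) is not intersected at this z (z outside [0.5, 25.5]); the r=3 cylinder at (0.5, 12) gives a regular 12-gon of circumradius 3 (constant along its height); After the difference (first − rest): starting from the r=12 cylinder, the r=3 cylinder at (0.5, 12) partially overlaps it — only the 11.19 mm² overlap (of its 27.00 mm²) is removed, clipping the outline — 1 connected region. The outline is a single polygon with 18 vertices. Extrusion per mm of travel: 0.4 × 0.3 / (π × 0.875²) = 0.049890. Accumulating E over each segment gives final E = 3.8167.

G0 X-12.00 Y0.00 Z0.30
G1 X-10.39 Y-6.00 E0.3099
G1 X-6.00 Y-10.39 E0.6197
G1 X0.00 Y-12.00 E0.9296
G1 X6.00 Y-10.39 E1.2395
G1 X10.39 Y-6.00 E1.5493
G1 X12.00 Y0.00 E1.8592
G1 X10.39 Y6.00 E2.1691
G1 X6.00 Y10.39 E2.4789
G1 X3.27 Y11.12 E2.6199
G1 X3.10 Y10.50 E2.6519
G1 X2.00 Y9.40 E2.7295
G1 X0.50 Y9.00 E2.8070
G1 X-1.00 Y9.40 E2.8844
G1 X-2.10 Y10.50 E2.9620
G1 X-2.33 Y11.38 E3.0074
G1 X-6.00 Y10.39 E3.1971
G1 X-10.39 Y6.00 E3.5068
G1 X-12.00 Y0.00 E3.8167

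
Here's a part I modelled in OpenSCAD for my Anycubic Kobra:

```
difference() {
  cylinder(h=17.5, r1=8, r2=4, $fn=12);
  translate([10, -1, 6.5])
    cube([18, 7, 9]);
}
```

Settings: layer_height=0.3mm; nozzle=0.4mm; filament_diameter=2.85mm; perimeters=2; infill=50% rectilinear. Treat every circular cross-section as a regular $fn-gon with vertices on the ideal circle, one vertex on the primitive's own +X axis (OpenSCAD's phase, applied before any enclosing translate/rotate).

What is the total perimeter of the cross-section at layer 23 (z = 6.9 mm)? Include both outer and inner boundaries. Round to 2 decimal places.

39.90 mm

At z = 6.9 mm: the cone: at t=0.394 of its height the radius interpolates to r₁+(r₂−r₁)t = 6.423, giving a regular 12-gon of that circumradius (perimeter = 2·12·6.423·sin(180°/12) = 39.90 mm); the cube at (10, -1) is present — its section is the full 18×7 rectangle (perimeter 50.00 mm); Taking the first minus the rest: starting from the cone, the 18×7 cube at (10, -1) misses the remaining region (no effect) — boundary = 39.90 mm. Overall, the cross-section is a single solid region. Total boundary length (outer) = 39.90 mm.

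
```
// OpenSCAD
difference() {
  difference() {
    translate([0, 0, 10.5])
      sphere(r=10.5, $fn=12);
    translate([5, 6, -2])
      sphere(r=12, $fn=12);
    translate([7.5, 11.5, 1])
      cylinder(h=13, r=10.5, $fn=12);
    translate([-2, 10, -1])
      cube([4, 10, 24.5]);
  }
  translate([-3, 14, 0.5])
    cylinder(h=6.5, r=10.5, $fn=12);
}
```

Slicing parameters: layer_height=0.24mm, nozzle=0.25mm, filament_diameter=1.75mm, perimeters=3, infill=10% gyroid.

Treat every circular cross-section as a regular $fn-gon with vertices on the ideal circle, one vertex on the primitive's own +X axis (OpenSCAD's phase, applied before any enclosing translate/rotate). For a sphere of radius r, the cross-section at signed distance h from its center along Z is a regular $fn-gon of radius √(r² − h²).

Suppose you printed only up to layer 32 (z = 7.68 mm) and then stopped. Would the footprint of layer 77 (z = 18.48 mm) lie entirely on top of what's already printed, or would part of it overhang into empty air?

part overhangs

Compare the two slices. At z = 7.68: the r=10.5 sphere slices to a regular 12-gon of circumradius 10.114 (√(r²−h²) with h=2.82 from center) (area = (12/2)·10.114²·sin(360°/12) = 306.89 mm²); the sphere at (5, 6): section is a regular 12-gon, circumradius = √(r²−h²) = √(12²−9.68²) = 7.092 (area = (12/2)·7.092²·sin(360°/12) = 150.89 mm²); the r=10.5 cylinder at (7.5, 11.5) contributes a regular 12-gon of circumradius 10.5 (area = (12/2)·10.500²·sin(360°/12) = 330.75 mm²); the 4×10 cube at (-2, 10) contributes its full rectangle (area 40.00 mm²); Subtracting the remaining from the first: starting from the r=10.5 sphere (306.89 mm²), the r=12 sphere at (5, 6) partially overlaps it — only the 92.00 mm² overlap (of its 150.89 mm²) is removed, clipping the outline; the r=10.5 cylinder at (7.5, 11.5) partially overlaps it — only the 1.82 mm² overlap (of its 330.75 mm²) is removed, clipping the outline; the 4×10 cube at (-2, 10) misses the remaining region (no effect) — area = 213.07 mm²; the cylinder at (-3, 14) is absent (z outside [0.5, 7]); Subtracting the remaining from the first: none of the subtracted shapes is present at this height, so that combined region is unchanged — area = 213.07 mm². At z = 18.48: the r=10.5 sphere slices to a regular 12-gon of circumradius 6.824 (√(r²−h²) with h=7.98 from center) (area = (12/2)·6.824²·sin(360°/12) = 139.71 mm²); the sphere at (5, 6) is not intersected at this z (|z−center|=20.480 > r=12); the cylinder at (7.5, 11.5) does not reach this height (z outside [1, 14]); the cube at (-2, 10) (footprint 4×10) is included at this height (area 40.00 mm²); Subtracting the remaining from the first: starting from the r=10.5 sphere (139.71 mm²), the 4×10 cube at (-2, 10) misses the remaining region (no effect) — area = 139.71 mm²; the cylinder at (-3, 14) is not intersected at this z (z outside [0.5, 7]); Taking the first minus the rest: none of the subtracted shapes is present at this height, so the result so far is unchanged — area = 139.71 mm². Checking containment: at z = 18.48 the cross-section extends beyond the z = 7.68 cross-section by about 45.27 mm².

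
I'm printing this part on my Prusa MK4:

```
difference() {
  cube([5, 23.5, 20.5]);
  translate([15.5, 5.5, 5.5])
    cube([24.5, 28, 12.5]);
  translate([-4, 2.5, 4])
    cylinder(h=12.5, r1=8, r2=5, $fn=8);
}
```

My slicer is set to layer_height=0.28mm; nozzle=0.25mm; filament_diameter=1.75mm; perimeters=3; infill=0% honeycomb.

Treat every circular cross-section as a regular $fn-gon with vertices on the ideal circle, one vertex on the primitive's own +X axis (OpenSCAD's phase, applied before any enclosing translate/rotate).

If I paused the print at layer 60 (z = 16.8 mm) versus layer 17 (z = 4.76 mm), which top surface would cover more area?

layer 60 (z = 16.8 mm)

Layer 60 (z = 16.8): the cube is present — its section is the full 5×23.5 rectangle (area 117.50 mm²); the cube at (15.5, 5.5) is present — its section is the full 24.5×28 rectangle (area 686.00 mm²); the cone at (-4, 2.5) is absent (z outside [4, 16.5]); Taking the first minus the rest: starting from the 5×23.5 cube (117.50 mm²), the 24.5×28 cube at (15.5, 5.5) misses the remaining region (no effect) — area = 117.50 mm². So its area = 117.50 mm². Layer 17 (z = 4.76): the 5×23.5 cube contributes its full rectangle (area 117.50 mm²); the cube at (15.5, 5.5) does not reach this height (z outside [5.5, 18]); the cone at (-4, 2.5): at t=0.061 of its height the radius interpolates to r₁+(r₂−r₁)t = 7.818, giving a regular 8-gon of that circumradius (area = (8/2)·7.818²·sin(360°/8) = 172.86 mm²); Subtracting the remaining from the first: starting from the 5×23.5 cube (117.50 mm²), the cone at (-4, 2.5) partially overlaps it — only the 23.51 mm² overlap (of its 172.86 mm²) is removed, clipping the outline — area = 93.99 mm². So its area = 93.99 mm². Layer 60 is larger (117.50 vs 93.99 mm²).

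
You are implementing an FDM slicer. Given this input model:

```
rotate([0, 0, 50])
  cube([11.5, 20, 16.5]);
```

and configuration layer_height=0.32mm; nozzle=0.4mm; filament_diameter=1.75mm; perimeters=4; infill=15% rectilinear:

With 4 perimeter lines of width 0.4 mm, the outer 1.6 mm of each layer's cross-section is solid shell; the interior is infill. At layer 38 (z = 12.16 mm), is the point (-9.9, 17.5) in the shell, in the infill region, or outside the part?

At z = 12.16 mm: the 11.5×20 cube contributes its full rectangle; (rotated 50° about Z; rotation is an isometry so areas/perimeters/island counts are preserved). Overall, the cross-section is a single solid region. Undo the 50° rotation: the query point maps to (7.042, 18.833) in the un-rotated model frame. The nearest boundary edge runs (11.50, 20.00)→(0.00, 20.00); distance from the point to it = 1.17 mm. The point is inside the cross-section, 1.17 mm from the nearest boundary — within the 1.6 mm shell band (4 × 0.4).

shell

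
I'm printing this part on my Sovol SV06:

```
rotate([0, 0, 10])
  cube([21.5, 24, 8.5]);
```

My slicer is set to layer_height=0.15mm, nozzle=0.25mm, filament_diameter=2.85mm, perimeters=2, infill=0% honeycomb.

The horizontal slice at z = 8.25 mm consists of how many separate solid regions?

1

At z = 8.25 mm: the 21.5×24 cube contributes its full rectangle; (rotated 10° about Z; rotation is an isometry so areas/perimeters/island counts are preserved). The result has 1 disconnected region.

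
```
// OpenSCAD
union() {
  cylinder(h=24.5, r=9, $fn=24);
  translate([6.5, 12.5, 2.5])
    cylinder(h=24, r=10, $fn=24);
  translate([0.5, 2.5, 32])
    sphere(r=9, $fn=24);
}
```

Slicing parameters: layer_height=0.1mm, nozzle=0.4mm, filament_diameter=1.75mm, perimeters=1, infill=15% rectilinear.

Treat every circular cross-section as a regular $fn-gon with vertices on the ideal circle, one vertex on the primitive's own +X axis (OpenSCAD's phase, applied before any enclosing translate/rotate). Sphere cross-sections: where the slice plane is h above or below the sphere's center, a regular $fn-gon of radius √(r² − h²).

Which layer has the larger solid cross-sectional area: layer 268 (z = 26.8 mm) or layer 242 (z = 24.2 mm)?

layer 242 (z = 24.2 mm)

Layer 268 (z = 26.8): the cylinder is not intersected at this z (z outside [0, 24.5]); the cylinder at (6.5, 12.5) does not reach this height (z outside [2.5, 26.5]); the r=9 sphere at (0.5, 2.5) slices to a regular 24-gon of circumradius 7.346 (√(r²−h²) with h=5.2 from center) (area = (24/2)·7.346²·sin(360°/24) = 167.59 mm²); Merging all regions: only the r=9 sphere at (0.5, 2.5) is present, so the union is just that shape — area = 167.59 mm². So its area = 167.59 mm². Layer 242 (z = 24.2): the r=9 cylinder gives a regular 24-gon of circumradius 9 (constant along its height) (area = (24/2)·9.000²·sin(360°/24) = 251.57 mm²); the cylinder at (6.5, 12.5): section is a regular 24-gon, circumradius r=10 (area = (24/2)·10.000²·sin(360°/24) = 310.58 mm²); the sphere at (0.5, 2.5): section is a regular 24-gon, circumradius = √(r²−h²) = √(9²−7.8²) = 4.490 (area = (24/2)·4.490²·sin(360°/24) = 62.61 mm²); Merging all regions: the regions partially overlap — summed areas 624.77 mm² minus the doubly-counted overlap 103.97 mm² gives 520.80 mm² — area = 520.80 mm². So its area = 520.80 mm². Layer 242 is larger (520.80 vs 167.59 mm²).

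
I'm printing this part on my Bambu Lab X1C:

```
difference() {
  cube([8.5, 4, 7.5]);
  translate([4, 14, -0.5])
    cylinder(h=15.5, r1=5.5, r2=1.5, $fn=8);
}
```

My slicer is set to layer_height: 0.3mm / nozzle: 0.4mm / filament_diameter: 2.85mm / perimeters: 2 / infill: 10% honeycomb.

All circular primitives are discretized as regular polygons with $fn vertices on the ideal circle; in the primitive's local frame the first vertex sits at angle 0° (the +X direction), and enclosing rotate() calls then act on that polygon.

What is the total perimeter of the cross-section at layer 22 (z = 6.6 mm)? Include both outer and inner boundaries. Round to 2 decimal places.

At z = 6.6 mm: the cube (footprint 8.5×4) is included at this height (perimeter 25.00 mm); the cone at (4, 14) contributes a regular 8-gon of circumradius 3.668 (interpolated between r1=5.5 and r2=1.5 at t=0.458) (perimeter = 2·8·3.668·sin(180°/8) = 22.46 mm); After the difference (first − rest): starting from the 8.5×4 cube, the cone at (4, 14) misses the remaining region (no effect) — boundary = 25.00 mm. Overall, the cross-section is a single solid region. Total boundary length (outer) = 25.00 mm.

25.00 mm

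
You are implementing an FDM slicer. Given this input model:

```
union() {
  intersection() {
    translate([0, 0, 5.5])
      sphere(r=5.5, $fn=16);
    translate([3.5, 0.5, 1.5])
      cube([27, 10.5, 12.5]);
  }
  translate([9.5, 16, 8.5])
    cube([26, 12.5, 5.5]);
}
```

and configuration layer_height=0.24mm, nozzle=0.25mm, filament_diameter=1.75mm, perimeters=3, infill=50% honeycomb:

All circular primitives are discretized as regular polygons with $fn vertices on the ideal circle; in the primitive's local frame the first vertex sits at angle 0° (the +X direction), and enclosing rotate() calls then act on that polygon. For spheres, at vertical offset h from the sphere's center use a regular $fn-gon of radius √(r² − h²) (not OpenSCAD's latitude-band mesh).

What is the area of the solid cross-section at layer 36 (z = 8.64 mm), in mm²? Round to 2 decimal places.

At z = 8.64 mm: the r=5.5 sphere slices to a regular 16-gon of circumradius 4.516 (√(r²−h²) with h=3.14 from center) (area = (16/2)·4.516²·sin(360°/16) = 62.42 mm²); the cube at (3.5, 0.5) is present — its section is the full 27×10.5 rectangle (area 283.50 mm²); After intersecting: the 27×10.5 cube at (3.5, 0.5) partially overlaps the r=5.5 sphere; clipping to the common part keeps 1.31 mm² — area = 1.31 mm²; the cube at (9.5, 16) (footprint 26×12.5) is included at this height (area 325.00 mm²); Taking the union: the 2 present regions are separate (no shared area or edge), so areas and boundary lengths simply add and each stays a separate island — area = 326.31 mm². Overall, the cross-section has 2 separate islands. Net area = 326.31 mm².

326.31 mm²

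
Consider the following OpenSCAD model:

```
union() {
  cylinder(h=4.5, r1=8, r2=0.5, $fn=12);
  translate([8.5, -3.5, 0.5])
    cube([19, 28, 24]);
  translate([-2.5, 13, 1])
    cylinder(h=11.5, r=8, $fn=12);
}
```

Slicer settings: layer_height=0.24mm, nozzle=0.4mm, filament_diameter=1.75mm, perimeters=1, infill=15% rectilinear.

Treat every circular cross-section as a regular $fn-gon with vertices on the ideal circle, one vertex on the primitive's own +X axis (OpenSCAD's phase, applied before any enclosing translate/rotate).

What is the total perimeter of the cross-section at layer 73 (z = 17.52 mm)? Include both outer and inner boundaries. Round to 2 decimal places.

94.00 mm

At z = 17.52 mm: the cone is not intersected at this z (z outside [0, 4.5]); the cube at (8.5, -3.5) (footprint 19×28) is included at this height (perimeter 94.00 mm); the cylinder at (-2.5, 13) is absent (z outside [1, 12.5]); Combining (union): only the 19×28 cube at (8.5, -3.5) is present, so the union is just that shape — boundary = 94.00 mm. Overall, the cross-section is a single solid region. Total boundary length (outer) = 94.00 mm.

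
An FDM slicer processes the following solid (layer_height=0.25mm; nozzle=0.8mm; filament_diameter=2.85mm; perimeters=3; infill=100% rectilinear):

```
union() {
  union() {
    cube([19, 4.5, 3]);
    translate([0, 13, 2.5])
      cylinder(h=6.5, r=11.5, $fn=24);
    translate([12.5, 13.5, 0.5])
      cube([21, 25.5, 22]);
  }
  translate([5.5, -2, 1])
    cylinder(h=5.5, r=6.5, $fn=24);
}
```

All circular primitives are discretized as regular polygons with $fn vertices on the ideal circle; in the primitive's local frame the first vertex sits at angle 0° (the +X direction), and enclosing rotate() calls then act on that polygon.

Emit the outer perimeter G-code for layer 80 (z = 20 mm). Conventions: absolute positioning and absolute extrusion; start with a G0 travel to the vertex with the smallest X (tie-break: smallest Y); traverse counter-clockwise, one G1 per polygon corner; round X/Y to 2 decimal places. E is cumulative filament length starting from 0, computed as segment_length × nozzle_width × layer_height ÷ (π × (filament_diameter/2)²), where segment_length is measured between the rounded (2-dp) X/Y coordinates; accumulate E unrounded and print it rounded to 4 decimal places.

G0 X12.50 Y13.50 Z20.00
G1 X33.50 Y13.50 E0.6584
G1 X33.50 Y39.00 E1.4578
G1 X12.50 Y39.00 E2.1162
G1 X12.50 Y13.50 E2.9156

At z = 20 mm: the cube is not intersected at this z (z outside [0, 3]); the cylinder at (0, 13) is not intersected at this z (z outside [2.5, 9]); the cube at (12.5, 13.5) (footprint 21×25.5) is included at this height; Merging all regions: only the 21×25.5 cube at (12.5, 13.5) is present, so the union is just that shape — 1 connected region; the cylinder at (5.5, -2) is not intersected at this z (z outside [1, 6.5]); Taking the union: only that combined region is present, so the union is just that shape — 1 connected region. The outline is a single polygon with 4 vertices. Extrusion per mm of travel: 0.8 × 0.25 / (π × 1.425²) = 0.031351. Accumulating E over each segment gives final E = 2.9156.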